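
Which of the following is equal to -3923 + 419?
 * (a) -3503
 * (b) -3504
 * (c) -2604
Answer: b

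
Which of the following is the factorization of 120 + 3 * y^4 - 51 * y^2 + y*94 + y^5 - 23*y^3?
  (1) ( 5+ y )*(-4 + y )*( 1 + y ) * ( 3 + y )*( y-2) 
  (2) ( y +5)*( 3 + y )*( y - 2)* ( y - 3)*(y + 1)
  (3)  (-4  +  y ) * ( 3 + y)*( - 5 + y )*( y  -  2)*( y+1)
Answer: 1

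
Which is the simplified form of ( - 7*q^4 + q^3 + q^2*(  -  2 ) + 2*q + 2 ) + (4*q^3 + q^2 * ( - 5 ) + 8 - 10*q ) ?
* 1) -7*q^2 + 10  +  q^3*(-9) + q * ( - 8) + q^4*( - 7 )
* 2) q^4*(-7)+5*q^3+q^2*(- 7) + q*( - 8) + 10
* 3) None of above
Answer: 2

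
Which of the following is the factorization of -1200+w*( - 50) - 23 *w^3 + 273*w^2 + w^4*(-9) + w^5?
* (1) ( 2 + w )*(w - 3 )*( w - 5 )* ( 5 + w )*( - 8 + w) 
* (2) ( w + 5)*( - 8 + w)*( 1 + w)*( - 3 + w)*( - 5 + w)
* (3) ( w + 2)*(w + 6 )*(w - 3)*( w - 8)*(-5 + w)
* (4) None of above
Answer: 1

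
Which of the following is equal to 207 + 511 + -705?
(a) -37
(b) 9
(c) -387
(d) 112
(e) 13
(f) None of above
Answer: e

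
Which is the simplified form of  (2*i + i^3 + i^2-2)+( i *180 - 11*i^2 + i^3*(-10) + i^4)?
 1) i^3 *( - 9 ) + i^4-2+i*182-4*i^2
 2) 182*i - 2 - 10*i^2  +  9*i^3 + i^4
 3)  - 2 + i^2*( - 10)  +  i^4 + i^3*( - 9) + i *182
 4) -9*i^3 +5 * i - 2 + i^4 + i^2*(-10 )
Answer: 3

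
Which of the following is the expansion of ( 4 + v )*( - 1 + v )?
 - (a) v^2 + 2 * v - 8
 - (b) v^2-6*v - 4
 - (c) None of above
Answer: c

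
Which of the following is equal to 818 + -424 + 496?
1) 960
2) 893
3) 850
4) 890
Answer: 4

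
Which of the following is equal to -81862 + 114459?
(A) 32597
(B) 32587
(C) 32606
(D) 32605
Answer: A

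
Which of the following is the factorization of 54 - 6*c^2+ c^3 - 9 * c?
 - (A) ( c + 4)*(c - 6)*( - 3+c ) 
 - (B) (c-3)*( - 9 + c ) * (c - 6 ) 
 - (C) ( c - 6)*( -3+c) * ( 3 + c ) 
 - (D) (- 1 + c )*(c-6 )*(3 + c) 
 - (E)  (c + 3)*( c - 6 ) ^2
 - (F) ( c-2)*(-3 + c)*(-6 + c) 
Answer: C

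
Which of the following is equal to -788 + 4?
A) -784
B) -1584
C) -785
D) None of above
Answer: A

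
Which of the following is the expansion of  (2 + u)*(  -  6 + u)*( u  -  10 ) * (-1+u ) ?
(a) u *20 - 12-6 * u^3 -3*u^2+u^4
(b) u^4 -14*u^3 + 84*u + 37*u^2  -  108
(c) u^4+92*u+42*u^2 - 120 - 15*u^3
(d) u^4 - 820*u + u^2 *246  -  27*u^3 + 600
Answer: c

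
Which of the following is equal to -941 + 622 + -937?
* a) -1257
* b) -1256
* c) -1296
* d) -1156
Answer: b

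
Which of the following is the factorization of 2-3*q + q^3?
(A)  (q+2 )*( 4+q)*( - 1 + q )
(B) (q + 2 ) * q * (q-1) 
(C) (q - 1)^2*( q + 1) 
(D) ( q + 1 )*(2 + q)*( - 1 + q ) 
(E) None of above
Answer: E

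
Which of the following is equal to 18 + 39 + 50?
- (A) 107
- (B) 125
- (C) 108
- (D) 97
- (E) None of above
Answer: A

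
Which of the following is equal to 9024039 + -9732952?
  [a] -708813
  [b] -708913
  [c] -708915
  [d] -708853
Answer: b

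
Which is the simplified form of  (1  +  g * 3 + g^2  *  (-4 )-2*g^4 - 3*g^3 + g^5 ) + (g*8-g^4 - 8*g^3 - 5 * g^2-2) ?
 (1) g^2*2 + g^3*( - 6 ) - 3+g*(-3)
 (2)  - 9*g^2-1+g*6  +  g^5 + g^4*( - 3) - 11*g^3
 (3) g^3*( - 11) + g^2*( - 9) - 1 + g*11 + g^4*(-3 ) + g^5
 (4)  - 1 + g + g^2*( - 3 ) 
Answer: 3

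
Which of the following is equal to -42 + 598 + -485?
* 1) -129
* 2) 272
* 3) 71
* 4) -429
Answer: 3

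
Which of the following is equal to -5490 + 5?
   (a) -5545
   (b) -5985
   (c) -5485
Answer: c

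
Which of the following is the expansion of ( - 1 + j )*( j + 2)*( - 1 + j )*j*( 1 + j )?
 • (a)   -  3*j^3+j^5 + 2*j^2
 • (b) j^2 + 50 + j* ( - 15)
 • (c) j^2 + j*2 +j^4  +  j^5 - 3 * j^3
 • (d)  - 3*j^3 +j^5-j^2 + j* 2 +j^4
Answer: d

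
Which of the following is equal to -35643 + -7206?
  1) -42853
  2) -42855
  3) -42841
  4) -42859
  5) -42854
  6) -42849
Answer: 6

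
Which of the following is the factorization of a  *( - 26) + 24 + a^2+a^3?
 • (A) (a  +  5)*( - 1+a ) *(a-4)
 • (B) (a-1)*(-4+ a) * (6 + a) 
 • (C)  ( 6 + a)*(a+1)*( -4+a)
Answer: B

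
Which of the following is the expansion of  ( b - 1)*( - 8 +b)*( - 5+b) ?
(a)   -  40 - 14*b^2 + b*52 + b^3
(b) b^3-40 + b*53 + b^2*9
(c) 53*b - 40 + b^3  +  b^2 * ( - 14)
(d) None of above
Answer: c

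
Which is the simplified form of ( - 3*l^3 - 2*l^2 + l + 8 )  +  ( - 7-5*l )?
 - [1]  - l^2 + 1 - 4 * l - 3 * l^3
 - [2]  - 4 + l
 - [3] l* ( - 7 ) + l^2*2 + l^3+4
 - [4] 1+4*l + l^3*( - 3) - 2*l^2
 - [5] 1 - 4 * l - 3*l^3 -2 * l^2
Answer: 5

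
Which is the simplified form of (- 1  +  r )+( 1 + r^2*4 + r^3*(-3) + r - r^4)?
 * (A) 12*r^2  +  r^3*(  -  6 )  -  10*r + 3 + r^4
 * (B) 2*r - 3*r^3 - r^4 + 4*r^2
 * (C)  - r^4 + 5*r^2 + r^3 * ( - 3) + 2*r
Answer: B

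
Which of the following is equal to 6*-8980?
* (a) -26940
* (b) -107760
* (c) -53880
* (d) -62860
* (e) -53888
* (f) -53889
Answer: c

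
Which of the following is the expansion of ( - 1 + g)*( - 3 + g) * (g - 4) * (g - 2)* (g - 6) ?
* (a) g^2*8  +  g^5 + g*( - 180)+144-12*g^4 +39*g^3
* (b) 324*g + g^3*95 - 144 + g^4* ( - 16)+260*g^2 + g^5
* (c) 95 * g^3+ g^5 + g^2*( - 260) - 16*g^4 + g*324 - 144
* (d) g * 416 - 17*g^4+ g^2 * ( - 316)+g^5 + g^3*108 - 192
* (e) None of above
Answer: c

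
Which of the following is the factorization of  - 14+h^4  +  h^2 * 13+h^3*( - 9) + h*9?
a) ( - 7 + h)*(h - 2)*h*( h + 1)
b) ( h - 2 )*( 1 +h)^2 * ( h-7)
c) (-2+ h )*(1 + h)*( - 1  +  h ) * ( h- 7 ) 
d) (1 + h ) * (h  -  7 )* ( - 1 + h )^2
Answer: c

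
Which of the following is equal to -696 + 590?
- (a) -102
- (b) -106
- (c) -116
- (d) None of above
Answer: b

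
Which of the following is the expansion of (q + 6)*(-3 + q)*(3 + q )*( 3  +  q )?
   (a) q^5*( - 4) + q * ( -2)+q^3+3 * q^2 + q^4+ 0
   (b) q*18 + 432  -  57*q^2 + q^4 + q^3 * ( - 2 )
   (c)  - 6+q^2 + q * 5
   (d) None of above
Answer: d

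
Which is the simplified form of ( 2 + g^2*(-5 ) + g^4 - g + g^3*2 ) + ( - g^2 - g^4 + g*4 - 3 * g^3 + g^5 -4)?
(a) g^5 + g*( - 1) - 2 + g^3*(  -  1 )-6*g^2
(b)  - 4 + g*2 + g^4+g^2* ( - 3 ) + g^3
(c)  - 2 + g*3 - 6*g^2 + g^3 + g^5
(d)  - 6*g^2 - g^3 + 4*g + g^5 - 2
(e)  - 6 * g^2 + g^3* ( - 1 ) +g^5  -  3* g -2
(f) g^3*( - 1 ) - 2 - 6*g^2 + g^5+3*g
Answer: f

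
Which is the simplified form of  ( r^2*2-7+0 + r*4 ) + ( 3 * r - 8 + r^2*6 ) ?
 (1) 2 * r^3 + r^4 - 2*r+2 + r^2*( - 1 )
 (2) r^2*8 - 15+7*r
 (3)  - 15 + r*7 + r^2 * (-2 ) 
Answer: 2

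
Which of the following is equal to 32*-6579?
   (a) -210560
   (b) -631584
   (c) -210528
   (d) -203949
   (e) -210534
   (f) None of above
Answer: c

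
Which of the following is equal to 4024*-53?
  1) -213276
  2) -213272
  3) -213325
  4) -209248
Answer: 2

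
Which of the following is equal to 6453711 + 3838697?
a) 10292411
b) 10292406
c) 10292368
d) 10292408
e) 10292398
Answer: d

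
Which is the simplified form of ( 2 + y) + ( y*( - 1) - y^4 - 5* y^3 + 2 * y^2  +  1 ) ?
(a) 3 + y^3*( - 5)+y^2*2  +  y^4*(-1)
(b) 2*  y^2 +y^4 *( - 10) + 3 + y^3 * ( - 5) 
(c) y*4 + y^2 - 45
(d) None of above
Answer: a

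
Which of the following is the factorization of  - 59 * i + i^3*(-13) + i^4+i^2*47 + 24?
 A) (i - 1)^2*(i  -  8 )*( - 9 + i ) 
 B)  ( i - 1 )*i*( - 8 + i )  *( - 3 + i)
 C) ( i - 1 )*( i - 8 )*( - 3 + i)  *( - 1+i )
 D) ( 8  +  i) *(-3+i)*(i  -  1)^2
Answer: C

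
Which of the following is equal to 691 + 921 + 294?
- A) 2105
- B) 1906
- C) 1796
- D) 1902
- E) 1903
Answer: B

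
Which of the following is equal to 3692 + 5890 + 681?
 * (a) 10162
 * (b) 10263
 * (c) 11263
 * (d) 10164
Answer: b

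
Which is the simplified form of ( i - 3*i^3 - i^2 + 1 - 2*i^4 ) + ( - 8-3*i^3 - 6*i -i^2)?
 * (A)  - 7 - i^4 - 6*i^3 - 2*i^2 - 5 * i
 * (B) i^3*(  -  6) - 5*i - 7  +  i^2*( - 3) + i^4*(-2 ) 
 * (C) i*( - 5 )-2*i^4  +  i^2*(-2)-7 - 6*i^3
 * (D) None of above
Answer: C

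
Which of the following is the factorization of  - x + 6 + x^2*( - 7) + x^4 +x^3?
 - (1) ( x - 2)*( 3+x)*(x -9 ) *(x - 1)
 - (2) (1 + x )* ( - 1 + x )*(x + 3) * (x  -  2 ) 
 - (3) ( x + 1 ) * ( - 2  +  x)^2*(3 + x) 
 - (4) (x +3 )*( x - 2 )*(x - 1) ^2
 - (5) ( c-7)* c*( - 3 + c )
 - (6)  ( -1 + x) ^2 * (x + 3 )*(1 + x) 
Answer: 2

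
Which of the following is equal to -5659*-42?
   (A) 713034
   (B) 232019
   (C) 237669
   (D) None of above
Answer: D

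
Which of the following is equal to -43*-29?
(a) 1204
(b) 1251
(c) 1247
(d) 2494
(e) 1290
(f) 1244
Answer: c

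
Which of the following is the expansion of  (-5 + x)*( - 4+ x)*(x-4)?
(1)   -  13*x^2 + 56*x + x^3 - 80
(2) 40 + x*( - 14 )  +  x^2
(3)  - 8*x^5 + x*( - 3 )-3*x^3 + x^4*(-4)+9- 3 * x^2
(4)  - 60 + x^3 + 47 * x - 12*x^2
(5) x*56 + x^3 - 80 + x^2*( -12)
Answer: 1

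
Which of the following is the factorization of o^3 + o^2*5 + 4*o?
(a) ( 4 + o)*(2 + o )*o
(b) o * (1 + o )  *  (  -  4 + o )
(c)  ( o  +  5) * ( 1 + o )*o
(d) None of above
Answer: d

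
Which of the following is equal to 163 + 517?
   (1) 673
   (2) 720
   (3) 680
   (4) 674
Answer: 3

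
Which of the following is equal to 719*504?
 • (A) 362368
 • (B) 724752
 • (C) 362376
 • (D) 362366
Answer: C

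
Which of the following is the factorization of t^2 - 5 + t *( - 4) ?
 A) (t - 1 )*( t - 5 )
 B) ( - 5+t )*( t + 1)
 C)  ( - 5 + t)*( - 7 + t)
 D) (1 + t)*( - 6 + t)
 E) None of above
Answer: B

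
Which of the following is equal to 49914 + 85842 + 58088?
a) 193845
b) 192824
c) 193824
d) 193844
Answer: d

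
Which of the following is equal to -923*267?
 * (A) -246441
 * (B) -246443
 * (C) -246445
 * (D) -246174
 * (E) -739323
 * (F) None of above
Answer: A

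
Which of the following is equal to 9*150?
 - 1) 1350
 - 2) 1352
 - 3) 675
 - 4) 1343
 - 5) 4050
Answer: 1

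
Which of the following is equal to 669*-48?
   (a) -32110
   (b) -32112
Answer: b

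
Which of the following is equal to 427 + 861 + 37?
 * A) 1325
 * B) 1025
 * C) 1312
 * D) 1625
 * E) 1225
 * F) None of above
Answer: A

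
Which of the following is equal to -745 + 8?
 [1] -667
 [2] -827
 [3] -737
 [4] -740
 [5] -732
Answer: 3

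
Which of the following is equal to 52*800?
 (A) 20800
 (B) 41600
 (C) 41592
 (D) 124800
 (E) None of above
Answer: B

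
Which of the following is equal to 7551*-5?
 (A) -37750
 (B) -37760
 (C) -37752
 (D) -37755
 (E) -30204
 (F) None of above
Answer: D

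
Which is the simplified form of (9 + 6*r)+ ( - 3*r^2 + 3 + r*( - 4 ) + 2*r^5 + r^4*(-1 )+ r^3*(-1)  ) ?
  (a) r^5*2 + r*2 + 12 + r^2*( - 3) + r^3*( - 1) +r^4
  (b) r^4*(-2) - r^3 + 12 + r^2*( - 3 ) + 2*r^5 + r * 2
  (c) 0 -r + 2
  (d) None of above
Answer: d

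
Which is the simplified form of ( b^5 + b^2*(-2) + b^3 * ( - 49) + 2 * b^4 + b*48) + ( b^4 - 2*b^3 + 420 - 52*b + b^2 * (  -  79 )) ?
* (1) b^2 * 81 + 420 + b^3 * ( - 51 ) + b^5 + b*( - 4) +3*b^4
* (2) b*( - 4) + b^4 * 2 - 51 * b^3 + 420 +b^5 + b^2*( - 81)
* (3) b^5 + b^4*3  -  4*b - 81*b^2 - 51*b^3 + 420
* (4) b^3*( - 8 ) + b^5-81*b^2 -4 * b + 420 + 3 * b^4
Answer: 3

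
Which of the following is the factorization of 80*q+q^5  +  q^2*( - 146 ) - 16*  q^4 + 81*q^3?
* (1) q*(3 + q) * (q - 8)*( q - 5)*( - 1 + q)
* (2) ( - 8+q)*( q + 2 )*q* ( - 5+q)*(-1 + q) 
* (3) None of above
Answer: 3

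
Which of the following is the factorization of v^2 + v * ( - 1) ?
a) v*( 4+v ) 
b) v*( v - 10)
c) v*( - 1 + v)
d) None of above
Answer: c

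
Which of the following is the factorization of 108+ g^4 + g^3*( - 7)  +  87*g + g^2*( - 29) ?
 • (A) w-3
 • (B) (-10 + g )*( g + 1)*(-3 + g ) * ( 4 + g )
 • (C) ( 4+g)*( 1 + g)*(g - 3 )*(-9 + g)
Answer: C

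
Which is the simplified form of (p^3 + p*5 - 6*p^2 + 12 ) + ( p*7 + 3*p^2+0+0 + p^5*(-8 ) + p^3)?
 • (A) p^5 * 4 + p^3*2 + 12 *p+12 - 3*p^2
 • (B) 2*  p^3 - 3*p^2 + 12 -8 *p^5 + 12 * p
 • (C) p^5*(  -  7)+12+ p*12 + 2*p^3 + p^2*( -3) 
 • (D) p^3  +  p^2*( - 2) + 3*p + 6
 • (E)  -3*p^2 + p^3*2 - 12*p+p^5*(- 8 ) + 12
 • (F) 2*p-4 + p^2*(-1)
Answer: B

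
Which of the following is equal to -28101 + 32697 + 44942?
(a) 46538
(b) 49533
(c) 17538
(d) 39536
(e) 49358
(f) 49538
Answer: f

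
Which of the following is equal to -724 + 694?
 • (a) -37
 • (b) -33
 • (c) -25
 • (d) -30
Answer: d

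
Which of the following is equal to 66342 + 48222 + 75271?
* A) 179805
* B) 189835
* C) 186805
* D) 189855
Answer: B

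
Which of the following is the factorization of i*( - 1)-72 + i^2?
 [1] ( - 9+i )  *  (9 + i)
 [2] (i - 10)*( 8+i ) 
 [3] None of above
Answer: 3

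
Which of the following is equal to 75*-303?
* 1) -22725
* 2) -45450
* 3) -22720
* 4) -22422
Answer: 1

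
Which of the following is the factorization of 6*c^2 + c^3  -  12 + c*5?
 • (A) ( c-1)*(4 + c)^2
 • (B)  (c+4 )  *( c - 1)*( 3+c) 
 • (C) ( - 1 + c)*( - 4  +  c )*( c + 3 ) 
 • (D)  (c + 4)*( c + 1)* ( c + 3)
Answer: B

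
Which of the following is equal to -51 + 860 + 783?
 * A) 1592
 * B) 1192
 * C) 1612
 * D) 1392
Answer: A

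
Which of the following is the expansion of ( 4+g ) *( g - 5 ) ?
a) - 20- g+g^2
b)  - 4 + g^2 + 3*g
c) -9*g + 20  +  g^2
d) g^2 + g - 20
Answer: a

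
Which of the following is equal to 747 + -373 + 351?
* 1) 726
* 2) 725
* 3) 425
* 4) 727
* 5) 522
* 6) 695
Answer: 2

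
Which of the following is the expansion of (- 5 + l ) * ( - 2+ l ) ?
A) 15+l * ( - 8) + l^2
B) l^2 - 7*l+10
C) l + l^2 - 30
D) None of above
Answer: B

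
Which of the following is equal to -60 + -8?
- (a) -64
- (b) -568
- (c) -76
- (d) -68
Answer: d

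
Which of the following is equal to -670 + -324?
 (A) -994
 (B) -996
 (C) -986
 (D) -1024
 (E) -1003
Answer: A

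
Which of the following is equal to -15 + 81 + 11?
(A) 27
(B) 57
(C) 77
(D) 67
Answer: C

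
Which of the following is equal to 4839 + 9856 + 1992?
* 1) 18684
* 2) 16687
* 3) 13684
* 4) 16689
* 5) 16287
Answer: 2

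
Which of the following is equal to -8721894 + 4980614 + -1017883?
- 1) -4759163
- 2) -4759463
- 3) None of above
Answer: 1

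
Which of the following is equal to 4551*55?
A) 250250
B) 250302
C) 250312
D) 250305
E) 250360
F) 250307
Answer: D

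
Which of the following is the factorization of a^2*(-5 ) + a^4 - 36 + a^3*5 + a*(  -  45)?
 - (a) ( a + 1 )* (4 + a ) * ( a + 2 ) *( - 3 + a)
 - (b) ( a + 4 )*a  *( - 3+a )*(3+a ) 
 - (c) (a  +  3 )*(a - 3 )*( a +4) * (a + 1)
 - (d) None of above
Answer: c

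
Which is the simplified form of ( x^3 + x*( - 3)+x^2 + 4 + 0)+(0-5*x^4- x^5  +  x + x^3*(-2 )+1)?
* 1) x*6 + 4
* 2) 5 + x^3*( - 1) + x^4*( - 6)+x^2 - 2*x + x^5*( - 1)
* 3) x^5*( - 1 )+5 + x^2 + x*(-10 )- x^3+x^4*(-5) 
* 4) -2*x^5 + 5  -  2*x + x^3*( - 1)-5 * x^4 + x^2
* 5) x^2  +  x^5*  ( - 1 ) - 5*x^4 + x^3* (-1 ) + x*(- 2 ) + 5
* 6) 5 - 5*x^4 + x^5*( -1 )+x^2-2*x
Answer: 5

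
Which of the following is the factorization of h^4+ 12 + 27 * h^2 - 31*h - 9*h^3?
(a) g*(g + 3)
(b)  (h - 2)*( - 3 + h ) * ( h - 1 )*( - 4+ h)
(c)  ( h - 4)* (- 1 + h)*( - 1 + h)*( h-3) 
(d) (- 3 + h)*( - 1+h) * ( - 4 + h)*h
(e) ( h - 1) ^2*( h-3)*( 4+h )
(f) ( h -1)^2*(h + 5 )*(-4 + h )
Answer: c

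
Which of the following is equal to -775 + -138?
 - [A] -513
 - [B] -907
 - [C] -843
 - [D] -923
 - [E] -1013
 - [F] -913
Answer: F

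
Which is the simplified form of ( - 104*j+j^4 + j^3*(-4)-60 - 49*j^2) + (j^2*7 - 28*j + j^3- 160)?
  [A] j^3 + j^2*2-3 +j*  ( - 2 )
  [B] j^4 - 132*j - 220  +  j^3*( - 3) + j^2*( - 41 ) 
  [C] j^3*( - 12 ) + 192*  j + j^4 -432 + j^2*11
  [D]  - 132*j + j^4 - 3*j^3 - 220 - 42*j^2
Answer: D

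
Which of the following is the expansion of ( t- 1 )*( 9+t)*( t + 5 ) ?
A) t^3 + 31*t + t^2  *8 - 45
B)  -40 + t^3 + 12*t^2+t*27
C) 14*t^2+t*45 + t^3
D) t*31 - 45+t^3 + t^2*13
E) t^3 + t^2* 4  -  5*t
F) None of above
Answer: D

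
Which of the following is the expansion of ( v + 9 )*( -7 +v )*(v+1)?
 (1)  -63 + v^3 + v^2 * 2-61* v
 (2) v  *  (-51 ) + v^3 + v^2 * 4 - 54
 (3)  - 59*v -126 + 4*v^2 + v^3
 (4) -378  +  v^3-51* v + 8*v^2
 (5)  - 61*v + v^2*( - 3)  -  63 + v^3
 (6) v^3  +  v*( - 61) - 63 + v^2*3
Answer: 6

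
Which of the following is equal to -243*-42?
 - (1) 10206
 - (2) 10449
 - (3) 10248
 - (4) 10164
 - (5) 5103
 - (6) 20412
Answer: 1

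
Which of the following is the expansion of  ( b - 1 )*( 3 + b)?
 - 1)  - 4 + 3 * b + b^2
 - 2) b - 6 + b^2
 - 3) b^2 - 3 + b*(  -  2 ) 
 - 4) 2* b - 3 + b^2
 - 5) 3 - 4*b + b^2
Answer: 4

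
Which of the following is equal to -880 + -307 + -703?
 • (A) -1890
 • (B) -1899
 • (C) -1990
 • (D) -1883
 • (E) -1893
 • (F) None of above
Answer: A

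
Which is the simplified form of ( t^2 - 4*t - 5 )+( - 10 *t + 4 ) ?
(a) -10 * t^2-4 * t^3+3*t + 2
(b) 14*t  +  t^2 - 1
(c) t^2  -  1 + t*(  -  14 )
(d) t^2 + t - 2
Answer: c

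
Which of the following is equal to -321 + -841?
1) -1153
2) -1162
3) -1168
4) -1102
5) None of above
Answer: 2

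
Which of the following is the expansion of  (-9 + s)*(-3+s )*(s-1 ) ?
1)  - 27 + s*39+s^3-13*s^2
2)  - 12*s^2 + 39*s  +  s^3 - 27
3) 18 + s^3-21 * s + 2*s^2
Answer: 1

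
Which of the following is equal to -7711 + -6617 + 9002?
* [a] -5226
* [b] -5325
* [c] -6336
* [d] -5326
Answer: d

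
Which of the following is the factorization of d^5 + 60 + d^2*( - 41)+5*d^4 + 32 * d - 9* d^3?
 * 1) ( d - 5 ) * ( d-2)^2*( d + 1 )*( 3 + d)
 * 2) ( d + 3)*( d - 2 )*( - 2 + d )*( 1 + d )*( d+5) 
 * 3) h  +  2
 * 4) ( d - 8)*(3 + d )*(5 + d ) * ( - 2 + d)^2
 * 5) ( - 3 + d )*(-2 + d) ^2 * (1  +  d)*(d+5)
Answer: 2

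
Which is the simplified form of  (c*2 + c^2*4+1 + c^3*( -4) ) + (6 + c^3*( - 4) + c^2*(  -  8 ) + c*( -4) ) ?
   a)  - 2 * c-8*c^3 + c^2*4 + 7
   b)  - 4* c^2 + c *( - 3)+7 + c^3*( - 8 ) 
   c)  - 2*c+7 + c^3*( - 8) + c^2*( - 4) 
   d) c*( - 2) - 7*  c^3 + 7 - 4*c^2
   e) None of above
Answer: c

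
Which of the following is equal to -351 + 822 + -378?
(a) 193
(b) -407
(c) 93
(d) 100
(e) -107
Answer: c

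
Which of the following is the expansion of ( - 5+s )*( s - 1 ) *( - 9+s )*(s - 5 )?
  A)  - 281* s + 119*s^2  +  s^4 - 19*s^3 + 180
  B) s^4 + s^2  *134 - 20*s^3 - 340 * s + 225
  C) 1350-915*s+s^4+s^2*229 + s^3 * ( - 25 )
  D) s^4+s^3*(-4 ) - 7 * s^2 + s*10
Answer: B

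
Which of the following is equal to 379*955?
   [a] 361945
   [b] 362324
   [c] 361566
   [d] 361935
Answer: a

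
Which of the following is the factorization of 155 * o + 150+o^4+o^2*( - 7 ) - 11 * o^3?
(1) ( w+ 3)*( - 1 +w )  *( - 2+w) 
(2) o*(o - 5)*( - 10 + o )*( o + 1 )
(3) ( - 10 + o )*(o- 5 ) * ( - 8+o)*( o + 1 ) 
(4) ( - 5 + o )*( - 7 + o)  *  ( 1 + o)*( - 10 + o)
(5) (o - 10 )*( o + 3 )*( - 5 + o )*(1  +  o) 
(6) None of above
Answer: 5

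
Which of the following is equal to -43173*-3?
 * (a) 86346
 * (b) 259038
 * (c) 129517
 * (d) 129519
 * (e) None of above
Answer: d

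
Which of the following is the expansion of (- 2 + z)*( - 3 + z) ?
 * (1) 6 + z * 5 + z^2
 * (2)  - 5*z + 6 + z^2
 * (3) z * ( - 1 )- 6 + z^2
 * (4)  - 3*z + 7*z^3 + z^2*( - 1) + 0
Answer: 2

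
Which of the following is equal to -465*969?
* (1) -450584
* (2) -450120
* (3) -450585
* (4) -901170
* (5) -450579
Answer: 3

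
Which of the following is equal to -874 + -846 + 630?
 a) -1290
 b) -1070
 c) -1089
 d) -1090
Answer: d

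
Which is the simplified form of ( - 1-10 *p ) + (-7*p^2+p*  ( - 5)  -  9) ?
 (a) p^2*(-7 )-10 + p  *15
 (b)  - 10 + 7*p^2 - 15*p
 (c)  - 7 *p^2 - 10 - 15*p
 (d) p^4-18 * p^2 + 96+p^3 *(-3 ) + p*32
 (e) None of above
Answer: c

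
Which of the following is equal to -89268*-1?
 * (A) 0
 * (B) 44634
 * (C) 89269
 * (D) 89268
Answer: D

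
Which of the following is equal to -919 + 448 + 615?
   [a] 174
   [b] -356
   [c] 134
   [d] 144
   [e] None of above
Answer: d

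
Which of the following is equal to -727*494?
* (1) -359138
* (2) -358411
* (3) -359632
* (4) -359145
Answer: 1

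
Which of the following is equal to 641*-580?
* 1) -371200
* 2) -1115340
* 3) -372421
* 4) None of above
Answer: 4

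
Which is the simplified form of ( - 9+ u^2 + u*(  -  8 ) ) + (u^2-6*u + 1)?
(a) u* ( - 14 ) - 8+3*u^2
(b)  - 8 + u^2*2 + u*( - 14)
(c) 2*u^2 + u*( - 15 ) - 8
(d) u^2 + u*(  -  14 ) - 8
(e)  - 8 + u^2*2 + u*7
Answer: b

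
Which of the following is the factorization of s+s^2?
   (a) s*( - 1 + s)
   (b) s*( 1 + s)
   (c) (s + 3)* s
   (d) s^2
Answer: b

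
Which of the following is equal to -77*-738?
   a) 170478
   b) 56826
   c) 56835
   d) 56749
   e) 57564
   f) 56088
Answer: b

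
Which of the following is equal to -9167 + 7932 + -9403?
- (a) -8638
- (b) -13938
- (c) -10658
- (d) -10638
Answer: d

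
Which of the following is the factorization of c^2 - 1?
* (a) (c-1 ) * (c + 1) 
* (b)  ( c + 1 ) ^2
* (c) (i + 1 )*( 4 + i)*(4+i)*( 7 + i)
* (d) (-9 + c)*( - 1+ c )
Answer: a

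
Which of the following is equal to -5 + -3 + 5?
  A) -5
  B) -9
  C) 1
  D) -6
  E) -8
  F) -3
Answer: F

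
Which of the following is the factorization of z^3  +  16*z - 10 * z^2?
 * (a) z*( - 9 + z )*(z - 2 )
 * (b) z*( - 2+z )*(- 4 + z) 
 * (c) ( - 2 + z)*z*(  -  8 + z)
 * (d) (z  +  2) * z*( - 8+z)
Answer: c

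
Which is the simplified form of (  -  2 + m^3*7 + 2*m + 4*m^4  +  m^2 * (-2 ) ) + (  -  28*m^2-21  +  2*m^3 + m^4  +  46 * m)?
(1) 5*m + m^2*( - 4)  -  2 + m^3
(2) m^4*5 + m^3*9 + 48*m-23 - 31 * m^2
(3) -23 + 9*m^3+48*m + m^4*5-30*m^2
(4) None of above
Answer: 3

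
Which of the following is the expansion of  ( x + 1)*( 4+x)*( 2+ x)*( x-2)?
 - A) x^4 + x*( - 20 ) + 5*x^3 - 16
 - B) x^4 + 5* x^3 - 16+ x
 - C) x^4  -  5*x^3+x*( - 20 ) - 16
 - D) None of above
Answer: A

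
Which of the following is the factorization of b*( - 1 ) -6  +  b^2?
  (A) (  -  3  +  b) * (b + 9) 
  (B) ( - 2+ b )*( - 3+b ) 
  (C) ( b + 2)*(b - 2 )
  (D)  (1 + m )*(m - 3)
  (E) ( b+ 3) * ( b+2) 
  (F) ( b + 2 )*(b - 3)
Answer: F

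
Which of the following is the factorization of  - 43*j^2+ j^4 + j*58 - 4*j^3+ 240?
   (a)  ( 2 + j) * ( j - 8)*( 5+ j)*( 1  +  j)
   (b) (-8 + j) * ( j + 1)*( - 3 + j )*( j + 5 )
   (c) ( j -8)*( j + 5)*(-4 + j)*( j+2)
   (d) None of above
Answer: d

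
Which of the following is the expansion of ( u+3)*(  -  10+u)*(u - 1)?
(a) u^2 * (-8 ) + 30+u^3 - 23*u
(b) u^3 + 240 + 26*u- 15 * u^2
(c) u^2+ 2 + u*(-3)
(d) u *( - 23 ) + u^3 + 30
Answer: a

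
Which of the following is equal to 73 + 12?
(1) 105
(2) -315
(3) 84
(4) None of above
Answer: 4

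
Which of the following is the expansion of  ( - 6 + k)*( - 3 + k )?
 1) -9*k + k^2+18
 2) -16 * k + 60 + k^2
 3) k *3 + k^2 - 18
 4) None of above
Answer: 1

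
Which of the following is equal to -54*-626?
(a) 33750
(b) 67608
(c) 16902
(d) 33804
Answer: d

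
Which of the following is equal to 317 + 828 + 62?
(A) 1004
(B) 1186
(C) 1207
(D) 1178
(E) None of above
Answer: C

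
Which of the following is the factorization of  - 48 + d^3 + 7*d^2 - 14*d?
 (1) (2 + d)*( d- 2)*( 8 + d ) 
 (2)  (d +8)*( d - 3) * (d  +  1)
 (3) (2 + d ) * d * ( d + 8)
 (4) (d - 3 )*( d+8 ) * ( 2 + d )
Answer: 4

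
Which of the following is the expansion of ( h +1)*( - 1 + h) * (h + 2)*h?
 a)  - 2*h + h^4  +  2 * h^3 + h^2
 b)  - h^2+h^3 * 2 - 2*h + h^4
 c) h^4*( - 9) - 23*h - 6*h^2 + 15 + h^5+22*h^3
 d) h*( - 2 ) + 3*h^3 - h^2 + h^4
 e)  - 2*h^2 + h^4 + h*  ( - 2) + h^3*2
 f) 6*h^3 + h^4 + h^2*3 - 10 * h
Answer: b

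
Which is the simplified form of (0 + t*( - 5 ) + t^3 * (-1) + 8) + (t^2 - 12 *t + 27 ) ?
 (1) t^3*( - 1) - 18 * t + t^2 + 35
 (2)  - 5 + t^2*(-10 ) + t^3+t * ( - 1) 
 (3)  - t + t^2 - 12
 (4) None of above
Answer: 4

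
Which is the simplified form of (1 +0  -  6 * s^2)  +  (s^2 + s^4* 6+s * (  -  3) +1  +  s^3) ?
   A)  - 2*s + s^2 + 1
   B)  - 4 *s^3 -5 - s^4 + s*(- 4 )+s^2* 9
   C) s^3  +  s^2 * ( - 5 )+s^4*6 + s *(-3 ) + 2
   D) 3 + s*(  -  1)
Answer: C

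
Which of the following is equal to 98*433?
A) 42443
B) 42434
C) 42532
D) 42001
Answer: B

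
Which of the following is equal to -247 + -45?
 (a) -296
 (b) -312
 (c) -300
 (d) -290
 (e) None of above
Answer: e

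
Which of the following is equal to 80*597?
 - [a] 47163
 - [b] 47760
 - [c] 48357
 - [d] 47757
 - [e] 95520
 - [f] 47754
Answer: b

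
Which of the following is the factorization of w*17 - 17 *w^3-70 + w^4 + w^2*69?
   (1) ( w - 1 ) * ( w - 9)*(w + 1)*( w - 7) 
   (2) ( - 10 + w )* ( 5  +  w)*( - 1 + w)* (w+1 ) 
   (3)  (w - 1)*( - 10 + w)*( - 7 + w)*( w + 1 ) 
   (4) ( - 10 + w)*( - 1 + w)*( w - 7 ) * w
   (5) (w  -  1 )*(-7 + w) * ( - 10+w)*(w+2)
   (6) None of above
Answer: 3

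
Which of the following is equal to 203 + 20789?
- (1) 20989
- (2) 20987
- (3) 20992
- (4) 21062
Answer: 3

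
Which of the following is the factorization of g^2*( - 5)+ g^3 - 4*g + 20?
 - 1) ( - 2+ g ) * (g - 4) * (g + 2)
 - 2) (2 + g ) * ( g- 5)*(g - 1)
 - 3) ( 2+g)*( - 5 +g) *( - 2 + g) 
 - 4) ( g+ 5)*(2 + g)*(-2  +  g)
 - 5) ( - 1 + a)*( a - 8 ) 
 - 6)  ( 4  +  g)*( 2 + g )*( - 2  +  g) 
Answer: 3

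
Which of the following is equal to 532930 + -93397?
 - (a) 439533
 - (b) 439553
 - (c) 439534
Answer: a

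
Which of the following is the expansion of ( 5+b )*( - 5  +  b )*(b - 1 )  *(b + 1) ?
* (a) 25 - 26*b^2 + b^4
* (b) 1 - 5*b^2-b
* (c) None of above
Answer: a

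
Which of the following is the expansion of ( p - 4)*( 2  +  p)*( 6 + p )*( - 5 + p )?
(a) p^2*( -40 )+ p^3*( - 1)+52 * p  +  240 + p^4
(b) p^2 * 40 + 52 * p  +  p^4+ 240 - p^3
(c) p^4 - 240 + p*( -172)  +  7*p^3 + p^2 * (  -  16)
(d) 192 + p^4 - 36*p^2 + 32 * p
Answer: a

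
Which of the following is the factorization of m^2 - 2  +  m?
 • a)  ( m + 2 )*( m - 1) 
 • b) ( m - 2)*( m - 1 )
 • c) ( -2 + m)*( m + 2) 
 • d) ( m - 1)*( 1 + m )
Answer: a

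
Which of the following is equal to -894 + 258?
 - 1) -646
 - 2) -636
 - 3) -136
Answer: 2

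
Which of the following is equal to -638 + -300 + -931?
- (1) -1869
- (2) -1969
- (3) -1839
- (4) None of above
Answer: 1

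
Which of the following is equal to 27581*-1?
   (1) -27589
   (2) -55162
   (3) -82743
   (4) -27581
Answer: 4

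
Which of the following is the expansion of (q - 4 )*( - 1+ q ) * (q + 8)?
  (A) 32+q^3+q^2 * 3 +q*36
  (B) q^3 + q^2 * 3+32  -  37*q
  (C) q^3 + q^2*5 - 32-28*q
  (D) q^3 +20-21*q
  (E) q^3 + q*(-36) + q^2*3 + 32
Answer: E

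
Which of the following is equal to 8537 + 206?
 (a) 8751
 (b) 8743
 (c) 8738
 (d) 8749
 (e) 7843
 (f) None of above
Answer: b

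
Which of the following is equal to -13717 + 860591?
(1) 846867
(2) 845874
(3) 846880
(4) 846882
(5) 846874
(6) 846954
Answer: 5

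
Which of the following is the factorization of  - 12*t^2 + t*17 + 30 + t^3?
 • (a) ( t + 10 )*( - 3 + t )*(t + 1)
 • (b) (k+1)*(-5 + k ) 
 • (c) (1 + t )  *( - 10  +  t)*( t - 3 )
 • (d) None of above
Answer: c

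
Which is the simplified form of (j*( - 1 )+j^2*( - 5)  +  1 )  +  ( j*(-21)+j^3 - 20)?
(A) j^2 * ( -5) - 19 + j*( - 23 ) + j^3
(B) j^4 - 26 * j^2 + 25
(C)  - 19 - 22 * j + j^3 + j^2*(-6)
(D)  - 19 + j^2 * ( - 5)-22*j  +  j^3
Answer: D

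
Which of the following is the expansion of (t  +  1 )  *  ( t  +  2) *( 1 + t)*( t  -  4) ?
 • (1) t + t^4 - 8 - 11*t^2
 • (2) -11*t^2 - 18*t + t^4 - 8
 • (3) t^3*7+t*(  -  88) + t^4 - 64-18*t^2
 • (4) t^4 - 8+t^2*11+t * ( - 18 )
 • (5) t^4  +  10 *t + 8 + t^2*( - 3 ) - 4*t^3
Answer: 2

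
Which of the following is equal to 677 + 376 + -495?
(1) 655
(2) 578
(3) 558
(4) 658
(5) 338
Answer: 3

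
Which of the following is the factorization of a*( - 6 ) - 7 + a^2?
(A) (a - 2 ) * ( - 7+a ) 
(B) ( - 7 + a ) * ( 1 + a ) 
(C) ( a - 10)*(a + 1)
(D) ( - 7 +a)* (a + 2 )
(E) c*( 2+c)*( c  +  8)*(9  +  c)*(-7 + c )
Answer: B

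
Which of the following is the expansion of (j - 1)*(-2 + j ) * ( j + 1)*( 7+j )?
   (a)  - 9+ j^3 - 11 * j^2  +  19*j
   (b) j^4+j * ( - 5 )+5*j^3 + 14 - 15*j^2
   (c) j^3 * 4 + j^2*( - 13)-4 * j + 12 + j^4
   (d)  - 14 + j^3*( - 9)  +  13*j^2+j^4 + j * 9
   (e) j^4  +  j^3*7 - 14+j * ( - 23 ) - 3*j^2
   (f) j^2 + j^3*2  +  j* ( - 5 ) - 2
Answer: b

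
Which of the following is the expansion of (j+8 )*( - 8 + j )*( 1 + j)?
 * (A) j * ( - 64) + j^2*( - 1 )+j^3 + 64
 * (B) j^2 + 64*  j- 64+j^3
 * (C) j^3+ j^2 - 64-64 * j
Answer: C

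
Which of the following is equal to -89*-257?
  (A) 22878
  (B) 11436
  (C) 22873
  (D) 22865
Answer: C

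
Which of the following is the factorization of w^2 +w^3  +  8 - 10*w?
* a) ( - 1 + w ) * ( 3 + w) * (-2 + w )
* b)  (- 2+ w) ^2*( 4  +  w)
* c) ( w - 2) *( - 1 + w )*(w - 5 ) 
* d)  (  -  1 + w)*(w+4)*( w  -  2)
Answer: d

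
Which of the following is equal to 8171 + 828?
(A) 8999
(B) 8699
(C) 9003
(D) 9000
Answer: A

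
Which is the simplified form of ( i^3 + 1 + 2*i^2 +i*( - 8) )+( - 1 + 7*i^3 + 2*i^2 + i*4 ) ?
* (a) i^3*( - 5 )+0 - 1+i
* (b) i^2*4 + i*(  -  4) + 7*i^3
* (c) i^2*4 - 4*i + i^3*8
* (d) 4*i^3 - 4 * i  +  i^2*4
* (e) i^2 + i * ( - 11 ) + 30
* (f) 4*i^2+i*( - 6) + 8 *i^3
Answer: c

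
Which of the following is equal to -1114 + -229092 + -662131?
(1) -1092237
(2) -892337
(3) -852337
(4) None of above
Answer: 2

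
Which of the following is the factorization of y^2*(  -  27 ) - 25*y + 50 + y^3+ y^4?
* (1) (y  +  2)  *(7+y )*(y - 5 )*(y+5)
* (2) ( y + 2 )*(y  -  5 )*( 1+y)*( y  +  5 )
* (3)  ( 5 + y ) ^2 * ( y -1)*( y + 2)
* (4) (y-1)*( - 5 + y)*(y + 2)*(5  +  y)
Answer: 4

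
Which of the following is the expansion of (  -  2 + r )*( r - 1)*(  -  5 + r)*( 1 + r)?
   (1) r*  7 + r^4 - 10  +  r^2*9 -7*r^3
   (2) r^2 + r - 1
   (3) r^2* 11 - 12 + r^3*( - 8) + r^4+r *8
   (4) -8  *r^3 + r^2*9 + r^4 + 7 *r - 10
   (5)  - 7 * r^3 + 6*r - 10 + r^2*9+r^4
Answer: 1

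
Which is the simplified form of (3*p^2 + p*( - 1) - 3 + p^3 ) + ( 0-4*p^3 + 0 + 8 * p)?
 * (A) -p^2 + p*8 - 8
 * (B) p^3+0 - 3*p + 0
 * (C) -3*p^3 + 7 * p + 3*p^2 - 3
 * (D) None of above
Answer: C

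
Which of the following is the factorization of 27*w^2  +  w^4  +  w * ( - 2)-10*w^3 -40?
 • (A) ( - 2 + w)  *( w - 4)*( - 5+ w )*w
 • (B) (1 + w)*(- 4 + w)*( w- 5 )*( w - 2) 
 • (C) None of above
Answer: B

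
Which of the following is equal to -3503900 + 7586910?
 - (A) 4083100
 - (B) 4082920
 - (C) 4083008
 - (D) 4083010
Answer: D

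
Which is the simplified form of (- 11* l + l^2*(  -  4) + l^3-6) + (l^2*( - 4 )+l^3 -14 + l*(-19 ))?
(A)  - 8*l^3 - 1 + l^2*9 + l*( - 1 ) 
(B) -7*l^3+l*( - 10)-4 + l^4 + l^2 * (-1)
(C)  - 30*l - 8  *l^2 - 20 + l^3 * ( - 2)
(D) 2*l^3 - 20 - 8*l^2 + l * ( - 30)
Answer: D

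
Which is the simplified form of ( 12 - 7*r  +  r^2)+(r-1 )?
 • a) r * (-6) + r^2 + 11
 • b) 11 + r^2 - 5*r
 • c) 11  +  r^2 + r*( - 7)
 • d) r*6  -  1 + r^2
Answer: a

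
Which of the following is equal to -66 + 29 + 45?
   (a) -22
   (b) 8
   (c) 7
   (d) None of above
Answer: b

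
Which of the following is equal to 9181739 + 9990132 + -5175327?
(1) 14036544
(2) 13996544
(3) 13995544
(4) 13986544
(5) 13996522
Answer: 2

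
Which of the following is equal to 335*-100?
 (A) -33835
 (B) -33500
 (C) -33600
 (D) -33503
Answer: B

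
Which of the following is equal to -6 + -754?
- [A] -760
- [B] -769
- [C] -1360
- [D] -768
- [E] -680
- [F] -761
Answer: A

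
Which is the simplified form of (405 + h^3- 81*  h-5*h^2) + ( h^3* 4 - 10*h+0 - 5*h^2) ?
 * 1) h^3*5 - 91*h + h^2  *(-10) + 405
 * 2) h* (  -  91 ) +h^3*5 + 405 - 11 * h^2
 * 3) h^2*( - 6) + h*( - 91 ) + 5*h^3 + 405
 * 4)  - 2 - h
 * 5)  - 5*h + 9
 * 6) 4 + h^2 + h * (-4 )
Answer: 1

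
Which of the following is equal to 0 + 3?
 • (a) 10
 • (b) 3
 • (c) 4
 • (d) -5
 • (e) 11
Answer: b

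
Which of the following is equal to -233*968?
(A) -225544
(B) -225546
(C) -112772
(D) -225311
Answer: A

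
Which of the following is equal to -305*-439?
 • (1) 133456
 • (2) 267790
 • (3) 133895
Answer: 3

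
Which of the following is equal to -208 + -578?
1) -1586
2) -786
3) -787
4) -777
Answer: 2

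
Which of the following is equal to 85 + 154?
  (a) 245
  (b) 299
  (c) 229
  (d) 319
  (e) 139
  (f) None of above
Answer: f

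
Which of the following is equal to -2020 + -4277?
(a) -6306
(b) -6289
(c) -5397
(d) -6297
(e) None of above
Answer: d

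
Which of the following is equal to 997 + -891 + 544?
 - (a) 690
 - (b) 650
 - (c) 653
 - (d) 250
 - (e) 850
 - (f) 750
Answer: b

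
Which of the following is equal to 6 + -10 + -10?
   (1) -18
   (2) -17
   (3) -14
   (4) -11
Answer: 3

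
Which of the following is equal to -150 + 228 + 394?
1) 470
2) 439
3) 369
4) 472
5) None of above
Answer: 4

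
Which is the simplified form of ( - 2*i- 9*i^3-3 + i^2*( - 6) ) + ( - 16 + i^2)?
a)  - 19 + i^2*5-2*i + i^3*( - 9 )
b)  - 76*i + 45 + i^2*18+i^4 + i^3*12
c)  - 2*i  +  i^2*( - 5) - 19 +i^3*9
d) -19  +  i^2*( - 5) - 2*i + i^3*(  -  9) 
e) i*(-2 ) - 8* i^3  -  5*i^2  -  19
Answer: d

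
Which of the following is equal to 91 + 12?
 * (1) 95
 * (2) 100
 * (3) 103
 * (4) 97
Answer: 3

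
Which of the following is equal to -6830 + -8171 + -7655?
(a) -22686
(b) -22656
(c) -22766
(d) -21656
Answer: b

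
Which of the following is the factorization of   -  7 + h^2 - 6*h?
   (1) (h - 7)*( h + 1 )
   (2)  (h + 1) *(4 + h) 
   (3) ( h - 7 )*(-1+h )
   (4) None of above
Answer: 1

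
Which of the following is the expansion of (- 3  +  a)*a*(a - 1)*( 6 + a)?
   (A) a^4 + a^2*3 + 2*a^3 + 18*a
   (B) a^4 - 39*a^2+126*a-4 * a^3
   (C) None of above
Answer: C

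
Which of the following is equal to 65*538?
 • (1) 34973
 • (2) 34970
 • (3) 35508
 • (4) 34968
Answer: 2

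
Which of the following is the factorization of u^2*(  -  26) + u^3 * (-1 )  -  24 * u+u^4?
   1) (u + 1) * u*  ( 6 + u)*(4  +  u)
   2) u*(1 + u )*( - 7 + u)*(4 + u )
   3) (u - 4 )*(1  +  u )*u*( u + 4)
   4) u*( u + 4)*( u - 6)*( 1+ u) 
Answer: 4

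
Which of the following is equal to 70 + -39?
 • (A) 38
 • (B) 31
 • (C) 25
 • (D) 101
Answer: B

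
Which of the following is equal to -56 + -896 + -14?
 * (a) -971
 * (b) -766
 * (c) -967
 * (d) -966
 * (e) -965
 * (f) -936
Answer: d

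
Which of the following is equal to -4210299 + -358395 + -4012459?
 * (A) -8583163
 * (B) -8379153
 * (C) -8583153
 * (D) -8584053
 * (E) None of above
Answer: E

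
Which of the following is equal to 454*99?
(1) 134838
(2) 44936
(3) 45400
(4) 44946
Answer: 4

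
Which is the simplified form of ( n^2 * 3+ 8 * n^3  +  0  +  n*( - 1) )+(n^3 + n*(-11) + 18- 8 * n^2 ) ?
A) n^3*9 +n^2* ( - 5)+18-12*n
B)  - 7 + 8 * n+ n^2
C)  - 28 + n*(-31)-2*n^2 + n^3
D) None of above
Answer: A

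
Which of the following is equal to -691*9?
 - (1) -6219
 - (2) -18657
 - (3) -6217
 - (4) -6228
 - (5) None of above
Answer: 1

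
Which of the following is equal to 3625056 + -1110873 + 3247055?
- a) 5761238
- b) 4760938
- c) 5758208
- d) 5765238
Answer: a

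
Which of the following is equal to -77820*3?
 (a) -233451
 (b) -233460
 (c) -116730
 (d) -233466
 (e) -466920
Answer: b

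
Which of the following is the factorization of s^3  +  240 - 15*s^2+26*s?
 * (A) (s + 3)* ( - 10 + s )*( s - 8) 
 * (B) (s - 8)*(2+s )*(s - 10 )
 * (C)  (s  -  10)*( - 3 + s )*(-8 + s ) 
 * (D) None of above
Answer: A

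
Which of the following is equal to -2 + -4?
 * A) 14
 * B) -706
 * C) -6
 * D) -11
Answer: C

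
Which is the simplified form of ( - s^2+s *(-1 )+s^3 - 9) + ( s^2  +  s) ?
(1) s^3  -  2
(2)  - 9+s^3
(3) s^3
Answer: 2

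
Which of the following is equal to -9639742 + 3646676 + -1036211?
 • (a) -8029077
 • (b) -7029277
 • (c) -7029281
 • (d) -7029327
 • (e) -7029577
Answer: b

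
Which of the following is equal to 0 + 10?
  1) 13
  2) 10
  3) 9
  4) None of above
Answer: 2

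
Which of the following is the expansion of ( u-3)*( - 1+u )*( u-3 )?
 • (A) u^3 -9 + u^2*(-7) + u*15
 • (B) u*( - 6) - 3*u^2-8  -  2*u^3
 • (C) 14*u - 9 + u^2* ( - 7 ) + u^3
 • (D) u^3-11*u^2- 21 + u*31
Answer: A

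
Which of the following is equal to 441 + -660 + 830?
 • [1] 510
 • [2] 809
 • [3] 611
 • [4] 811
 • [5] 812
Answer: 3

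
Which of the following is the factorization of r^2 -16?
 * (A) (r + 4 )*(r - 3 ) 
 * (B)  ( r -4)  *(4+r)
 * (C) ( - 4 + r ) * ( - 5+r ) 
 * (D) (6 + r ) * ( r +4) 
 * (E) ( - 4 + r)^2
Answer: B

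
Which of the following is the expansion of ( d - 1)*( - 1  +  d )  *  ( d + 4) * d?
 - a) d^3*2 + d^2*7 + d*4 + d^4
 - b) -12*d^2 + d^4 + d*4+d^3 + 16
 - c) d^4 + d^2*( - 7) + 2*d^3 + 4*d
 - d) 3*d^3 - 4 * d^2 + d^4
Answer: c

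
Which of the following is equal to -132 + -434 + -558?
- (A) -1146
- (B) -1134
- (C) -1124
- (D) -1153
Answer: C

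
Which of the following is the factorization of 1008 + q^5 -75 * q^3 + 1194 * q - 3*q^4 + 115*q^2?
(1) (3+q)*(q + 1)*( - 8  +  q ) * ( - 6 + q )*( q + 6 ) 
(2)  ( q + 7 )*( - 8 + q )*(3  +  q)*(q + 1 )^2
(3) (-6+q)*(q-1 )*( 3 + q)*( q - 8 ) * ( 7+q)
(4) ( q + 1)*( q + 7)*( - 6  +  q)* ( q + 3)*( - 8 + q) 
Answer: 4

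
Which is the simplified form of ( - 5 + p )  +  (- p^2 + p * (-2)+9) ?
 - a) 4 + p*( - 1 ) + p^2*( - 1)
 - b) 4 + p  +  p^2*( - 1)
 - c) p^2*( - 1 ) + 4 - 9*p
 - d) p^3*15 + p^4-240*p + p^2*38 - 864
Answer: a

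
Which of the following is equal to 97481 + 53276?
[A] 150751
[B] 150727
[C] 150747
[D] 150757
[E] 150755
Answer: D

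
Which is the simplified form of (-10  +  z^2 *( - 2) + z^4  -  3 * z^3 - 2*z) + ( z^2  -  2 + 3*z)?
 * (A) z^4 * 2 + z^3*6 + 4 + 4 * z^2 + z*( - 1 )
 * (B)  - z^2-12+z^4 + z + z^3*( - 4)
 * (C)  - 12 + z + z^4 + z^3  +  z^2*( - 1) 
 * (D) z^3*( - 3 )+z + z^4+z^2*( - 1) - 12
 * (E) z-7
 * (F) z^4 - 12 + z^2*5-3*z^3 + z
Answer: D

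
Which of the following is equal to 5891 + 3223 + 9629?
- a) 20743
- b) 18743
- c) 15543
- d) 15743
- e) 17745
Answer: b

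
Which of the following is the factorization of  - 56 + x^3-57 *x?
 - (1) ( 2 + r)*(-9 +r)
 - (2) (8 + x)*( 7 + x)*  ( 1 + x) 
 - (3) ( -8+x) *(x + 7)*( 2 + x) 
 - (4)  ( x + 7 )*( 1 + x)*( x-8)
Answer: 4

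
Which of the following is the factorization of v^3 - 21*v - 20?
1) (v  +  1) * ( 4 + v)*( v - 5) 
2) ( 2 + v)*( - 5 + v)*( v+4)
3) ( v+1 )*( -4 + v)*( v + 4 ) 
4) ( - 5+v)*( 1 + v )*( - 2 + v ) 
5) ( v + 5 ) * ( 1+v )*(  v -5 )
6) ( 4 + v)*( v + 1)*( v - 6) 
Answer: 1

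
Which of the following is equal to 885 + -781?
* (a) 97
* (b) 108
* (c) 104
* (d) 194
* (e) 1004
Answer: c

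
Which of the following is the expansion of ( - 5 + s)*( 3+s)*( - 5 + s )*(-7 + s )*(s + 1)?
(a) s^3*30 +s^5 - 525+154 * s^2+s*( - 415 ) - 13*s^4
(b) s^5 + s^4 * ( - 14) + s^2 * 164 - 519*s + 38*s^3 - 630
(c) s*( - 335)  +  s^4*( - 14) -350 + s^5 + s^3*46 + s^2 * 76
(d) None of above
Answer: a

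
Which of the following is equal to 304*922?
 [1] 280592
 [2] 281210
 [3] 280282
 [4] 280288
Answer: 4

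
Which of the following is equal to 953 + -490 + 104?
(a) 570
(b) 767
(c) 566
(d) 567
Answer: d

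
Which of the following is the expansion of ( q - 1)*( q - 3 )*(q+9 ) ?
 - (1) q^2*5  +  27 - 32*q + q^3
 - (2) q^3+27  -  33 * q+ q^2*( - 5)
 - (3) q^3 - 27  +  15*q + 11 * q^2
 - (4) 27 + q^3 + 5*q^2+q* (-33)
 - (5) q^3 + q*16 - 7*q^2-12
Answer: 4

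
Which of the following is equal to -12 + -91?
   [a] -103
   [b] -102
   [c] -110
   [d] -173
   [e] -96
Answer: a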